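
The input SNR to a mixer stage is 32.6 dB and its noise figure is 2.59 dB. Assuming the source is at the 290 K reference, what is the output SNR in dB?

By definition F = SNR_in/SNR_out, so in dB: SNR_out = SNR_in − NF
SNR_out = 32.6 − 2.59 = 30.01 dB

30.01 dB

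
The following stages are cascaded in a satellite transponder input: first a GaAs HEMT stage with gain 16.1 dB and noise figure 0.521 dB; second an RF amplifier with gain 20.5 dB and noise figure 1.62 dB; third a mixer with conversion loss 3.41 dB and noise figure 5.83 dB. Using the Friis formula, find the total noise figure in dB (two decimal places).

Convert to linear (a loss of L dB is a gain of −L dB): F_i = 10^(NF_i/10), G_i = 10^(G_i,dB/10)
  Stage 1: F_1 = 10^(0.521/10) = 1.127, G_1 = 10^(16.1/10) = 40.74
  Stage 2: F_2 = 10^(1.62/10) = 1.452, G_2 = 10^(20.5/10) = 112.2
  Stage 3: F_3 = 10^(5.83/10) = 3.828, G_3 = 10^(−3.41/10) = 0.4560
Friis cascade:
  F = 1.127 + (1.452 − 1)/40.74 + (3.828 − 1)/4571 = 1.139
NF = 10 log₁₀(1.139) = 0.57 dB

0.57 dB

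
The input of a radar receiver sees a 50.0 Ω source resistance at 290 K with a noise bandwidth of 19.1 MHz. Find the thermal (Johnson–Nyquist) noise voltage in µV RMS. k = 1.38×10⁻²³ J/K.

3.91 µV

V_n = √(4kTRB)
4kTRB = 4 × 1.38×10⁻²³ × 290 × 5.00×10¹ × 1.91×10⁷ = 1.53×10⁻¹¹ V²
V_n = √(1.53×10⁻¹¹) = 3.91×10⁻⁶ V = 3.91 µV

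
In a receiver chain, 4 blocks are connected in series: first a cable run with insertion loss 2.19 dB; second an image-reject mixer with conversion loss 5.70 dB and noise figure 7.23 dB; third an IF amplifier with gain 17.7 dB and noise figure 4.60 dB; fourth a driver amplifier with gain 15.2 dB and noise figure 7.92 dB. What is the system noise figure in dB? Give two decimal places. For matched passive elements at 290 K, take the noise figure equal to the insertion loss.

13.20 dB

Convert to linear (a loss of L dB is a gain of −L dB): F_i = 10^(NF_i/10), G_i = 10^(G_i,dB/10)
  Stage 1: F_1 = 10^(2.19/10) = 1.656, G_1 = 10^(−2.19/10) = 0.6039
  Stage 2: F_2 = 10^(7.23/10) = 5.284, G_2 = 10^(−5.70/10) = 0.2692
  Stage 3: F_3 = 10^(4.60/10) = 2.884, G_3 = 10^(17.7/10) = 58.88
  Stage 4: F_4 = 10^(7.92/10) = 6.194, G_4 = 10^(15.2/10) = 33.11
Friis cascade:
  F = 1.656 + (5.284 − 1)/0.6039 + (2.884 − 1)/0.1626 + (6.194 − 1)/9.572 = 20.88
NF = 10 log₁₀(20.88) = 13.20 dB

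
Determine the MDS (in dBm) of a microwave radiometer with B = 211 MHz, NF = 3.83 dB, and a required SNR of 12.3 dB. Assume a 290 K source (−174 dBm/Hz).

−74.6 dBm

Sensitivity = −174 + 10 log₁₀(B) + NF + SNR_min
= −174 + 83.24 + 3.83 + 12.3
= −74.63 dBm → −74.6 dBm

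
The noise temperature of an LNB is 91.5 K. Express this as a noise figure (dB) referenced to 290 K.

1.19 dB

F = 1 + T_e/T₀ = 1 + 91.5/290 = 1.31552
NF = 10 log₁₀(1.31552) = 1.19 dB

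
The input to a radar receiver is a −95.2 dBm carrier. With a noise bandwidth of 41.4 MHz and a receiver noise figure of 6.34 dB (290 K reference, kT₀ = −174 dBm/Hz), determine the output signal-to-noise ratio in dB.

−3.7 dB

Noise floor: N = −174 + 10 log₁₀(B) + NF
10 log₁₀(4.14×10⁷) = 76.17 dB
N = −174 + 76.17 + 6.34 = −91.49 dBm
SNR = P_sig − N = −95.2 − (−91.49) = −3.71 dB → −3.7 dB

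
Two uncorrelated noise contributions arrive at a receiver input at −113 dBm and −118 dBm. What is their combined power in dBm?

Convert to linear, add, convert back:
P₁ = 5.01×10⁻¹⁵ W, P₂ = 1.58×10⁻¹⁵ W
P_tot = 6.60×10⁻¹⁵ W → 10 log₁₀(P_tot / 10⁻³) = −111.8 dBm

−111.8 dBm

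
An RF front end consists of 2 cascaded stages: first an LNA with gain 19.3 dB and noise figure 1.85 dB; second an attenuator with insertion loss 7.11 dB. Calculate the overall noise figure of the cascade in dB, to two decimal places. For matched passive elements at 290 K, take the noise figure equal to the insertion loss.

Convert to linear (a loss of L dB is a gain of −L dB): F_i = 10^(NF_i/10), G_i = 10^(G_i,dB/10)
  Stage 1: F_1 = 10^(1.85/10) = 1.531, G_1 = 10^(19.3/10) = 85.11
  Stage 2: F_2 = 10^(7.11/10) = 5.140, G_2 = 10^(−7.11/10) = 0.1945
Friis cascade:
  F = 1.531 + (5.140 − 1)/85.11 = 1.580
NF = 10 log₁₀(1.580) = 1.99 dB

1.99 dB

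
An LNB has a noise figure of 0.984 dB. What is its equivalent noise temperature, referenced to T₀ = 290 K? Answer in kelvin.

73.7 K

F = 10^(0.984/10) = 1.2543
T_e = (F − 1)·T₀ = (1.2543 − 1) × 290 = 73.7 K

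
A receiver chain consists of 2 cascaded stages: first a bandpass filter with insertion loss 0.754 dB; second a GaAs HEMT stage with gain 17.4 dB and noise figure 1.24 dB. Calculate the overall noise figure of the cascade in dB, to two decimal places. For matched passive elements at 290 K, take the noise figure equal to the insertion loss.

Convert to linear (a loss of L dB is a gain of −L dB): F_i = 10^(NF_i/10), G_i = 10^(G_i,dB/10)
  Stage 1: F_1 = 10^(0.754/10) = 1.190, G_1 = 10^(−0.754/10) = 0.8406
  Stage 2: F_2 = 10^(1.24/10) = 1.330, G_2 = 10^(17.4/10) = 54.95
Friis cascade:
  F = 1.190 + (1.330 − 1)/0.8406 = 1.583
NF = 10 log₁₀(1.583) = 1.99 dB

1.99 dB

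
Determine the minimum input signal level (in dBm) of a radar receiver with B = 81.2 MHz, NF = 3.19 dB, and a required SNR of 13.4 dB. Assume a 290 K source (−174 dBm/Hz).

Sensitivity = −174 + 10 log₁₀(B) + NF + SNR_min
= −174 + 79.1 + 3.19 + 13.4
= −78.31 dBm → −78.3 dBm

−78.3 dBm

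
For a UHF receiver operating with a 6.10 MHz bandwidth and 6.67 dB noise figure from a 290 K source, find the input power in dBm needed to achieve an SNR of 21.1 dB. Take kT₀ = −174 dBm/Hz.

Sensitivity = −174 + 10 log₁₀(B) + NF + SNR_min
= −174 + 67.85 + 6.67 + 21.1
= −78.38 dBm → −78.4 dBm

−78.4 dBm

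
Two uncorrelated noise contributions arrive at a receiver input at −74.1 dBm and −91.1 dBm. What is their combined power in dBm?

−74.0 dBm

Convert to linear, add, convert back:
P₁ = 3.89×10⁻¹¹ W, P₂ = 7.76×10⁻¹³ W
P_tot = 3.97×10⁻¹¹ W → 10 log₁₀(P_tot / 10⁻³) = −74.0 dBm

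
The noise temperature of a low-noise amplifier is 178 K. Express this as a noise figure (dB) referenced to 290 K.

2.08 dB

F = 1 + T_e/T₀ = 1 + 178/290 = 1.61379
NF = 10 log₁₀(1.61379) = 2.08 dB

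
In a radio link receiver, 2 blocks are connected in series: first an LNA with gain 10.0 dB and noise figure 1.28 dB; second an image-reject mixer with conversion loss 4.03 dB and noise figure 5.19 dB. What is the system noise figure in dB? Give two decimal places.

Convert to linear (a loss of L dB is a gain of −L dB): F_i = 10^(NF_i/10), G_i = 10^(G_i,dB/10)
  Stage 1: F_1 = 10^(1.28/10) = 1.343, G_1 = 10^(10.0/10) = 10.00
  Stage 2: F_2 = 10^(5.19/10) = 3.304, G_2 = 10^(−4.03/10) = 0.3954
Friis cascade:
  F = 1.343 + (3.304 − 1)/10.00 = 1.573
NF = 10 log₁₀(1.573) = 1.97 dB

1.97 dB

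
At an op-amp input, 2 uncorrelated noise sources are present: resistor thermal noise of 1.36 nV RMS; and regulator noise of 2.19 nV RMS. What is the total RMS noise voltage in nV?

Uncorrelated sources add in power (mean-square): V_tot = √(ΣV_i²)
V_tot = √[(1.36×10⁻⁹)² + (2.19×10⁻⁹)²] = 2.58×10⁻⁹ V = 2.58 nV

2.58 nV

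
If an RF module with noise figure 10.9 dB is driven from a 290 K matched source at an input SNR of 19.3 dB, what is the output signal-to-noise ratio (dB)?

8.4 dB

By definition F = SNR_in/SNR_out, so in dB: SNR_out = SNR_in − NF
SNR_out = 19.3 − 10.9 = 8.4 dB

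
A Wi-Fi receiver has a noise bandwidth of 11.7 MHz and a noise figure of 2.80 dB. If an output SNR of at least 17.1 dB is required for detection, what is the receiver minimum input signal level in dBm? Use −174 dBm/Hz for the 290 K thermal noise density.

−83.4 dBm

Sensitivity = −174 + 10 log₁₀(B) + NF + SNR_min
= −174 + 70.68 + 2.80 + 17.1
= −83.42 dBm → −83.4 dBm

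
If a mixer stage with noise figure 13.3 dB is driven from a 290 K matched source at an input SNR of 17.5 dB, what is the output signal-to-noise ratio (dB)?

4.2 dB

By definition F = SNR_in/SNR_out, so in dB: SNR_out = SNR_in − NF
SNR_out = 17.5 − 13.3 = 4.2 dB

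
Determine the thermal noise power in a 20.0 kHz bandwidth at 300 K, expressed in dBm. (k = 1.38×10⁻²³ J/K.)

−130.8 dBm

P_n = kTB = 1.38×10⁻²³ × 300 × 2.00×10⁴ = 8.28×10⁻¹⁷ W
In dBm: 10 log₁₀(8.28×10⁻¹⁷ / 10⁻³) = −130.8 dBm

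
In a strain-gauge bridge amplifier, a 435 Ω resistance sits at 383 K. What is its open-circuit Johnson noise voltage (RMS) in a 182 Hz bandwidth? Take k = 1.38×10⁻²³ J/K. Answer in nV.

V_n = √(4kTRB)
4kTRB = 4 × 1.38×10⁻²³ × 383 × 4.35×10² × 1.82×10² = 1.67×10⁻¹⁵ V²
V_n = √(1.67×10⁻¹⁵) = 4.09×10⁻⁸ V = 40.9 nV

40.9 nV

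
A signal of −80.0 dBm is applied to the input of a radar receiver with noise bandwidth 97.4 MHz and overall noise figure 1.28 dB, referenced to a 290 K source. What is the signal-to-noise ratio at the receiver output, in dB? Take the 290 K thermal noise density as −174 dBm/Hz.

12.8 dB

Noise floor: N = −174 + 10 log₁₀(B) + NF
10 log₁₀(9.74×10⁷) = 79.89 dB
N = −174 + 79.89 + 1.28 = −92.83 dBm
SNR = P_sig − N = −80.0 − (−92.83) = 12.83 dB → 12.8 dB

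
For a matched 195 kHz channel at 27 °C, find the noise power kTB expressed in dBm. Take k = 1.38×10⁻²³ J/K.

T = 27 °C + 273.15 = 300.15 K
P_n = kTB = 1.38×10⁻²³ × 300.15 × 1.95×10⁵ = 8.08×10⁻¹⁶ W
In dBm: 10 log₁₀(8.08×10⁻¹⁶ / 10⁻³) = −120.9 dBm

−120.9 dBm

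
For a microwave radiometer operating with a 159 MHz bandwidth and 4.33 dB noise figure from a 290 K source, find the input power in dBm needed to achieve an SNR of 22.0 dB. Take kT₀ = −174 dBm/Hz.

Sensitivity = −174 + 10 log₁₀(B) + NF + SNR_min
= −174 + 82.01 + 4.33 + 22.0
= −65.66 dBm → −65.7 dBm

−65.7 dBm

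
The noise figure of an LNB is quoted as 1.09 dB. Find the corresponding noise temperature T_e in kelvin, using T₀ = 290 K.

F = 10^(1.09/10) = 1.28529
T_e = (F − 1)·T₀ = (1.28529 − 1) × 290 = 82.7 K

82.7 K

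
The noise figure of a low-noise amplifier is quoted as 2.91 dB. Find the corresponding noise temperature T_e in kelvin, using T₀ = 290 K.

F = 10^(2.91/10) = 1.95434
T_e = (F − 1)·T₀ = (1.95434 − 1) × 290 = 277 K

277 K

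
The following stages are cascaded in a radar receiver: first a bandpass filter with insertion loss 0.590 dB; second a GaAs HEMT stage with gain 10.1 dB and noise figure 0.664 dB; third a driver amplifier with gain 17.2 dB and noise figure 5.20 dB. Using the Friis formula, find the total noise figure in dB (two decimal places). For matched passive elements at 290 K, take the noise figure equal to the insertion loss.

2.02 dB

Convert to linear (a loss of L dB is a gain of −L dB): F_i = 10^(NF_i/10), G_i = 10^(G_i,dB/10)
  Stage 1: F_1 = 10^(0.590/10) = 1.146, G_1 = 10^(−0.590/10) = 0.8730
  Stage 2: F_2 = 10^(0.664/10) = 1.165, G_2 = 10^(10.1/10) = 10.23
  Stage 3: F_3 = 10^(5.20/10) = 3.311, G_3 = 10^(17.2/10) = 52.48
Friis cascade:
  F = 1.146 + (1.165 − 1)/0.8730 + (3.311 − 1)/8.933 = 1.593
NF = 10 log₁₀(1.593) = 2.02 dB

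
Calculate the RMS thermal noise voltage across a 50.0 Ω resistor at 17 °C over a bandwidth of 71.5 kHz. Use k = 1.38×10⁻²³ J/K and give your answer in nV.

T = 17 °C + 273.15 = 290.15 K
V_n = √(4kTRB)
4kTRB = 4 × 1.38×10⁻²³ × 290.15 × 5.00×10¹ × 7.15×10⁴ = 5.73×10⁻¹⁴ V²
V_n = √(5.73×10⁻¹⁴) = 2.39×10⁻⁷ V = 239 nV

239 nV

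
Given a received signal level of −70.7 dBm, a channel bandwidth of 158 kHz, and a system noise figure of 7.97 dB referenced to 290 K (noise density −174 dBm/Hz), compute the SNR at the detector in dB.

Noise floor: N = −174 + 10 log₁₀(B) + NF
10 log₁₀(1.58×10⁵) = 51.99 dB
N = −174 + 51.99 + 7.97 = −114.04 dBm
SNR = P_sig − N = −70.7 − (−114.04) = 43.34 dB → 43.3 dB

43.3 dB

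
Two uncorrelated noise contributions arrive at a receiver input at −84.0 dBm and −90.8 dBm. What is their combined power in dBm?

Convert to linear, add, convert back:
P₁ = 3.98×10⁻¹² W, P₂ = 8.32×10⁻¹³ W
P_tot = 4.81×10⁻¹² W → 10 log₁₀(P_tot / 10⁻³) = −83.2 dBm

−83.2 dBm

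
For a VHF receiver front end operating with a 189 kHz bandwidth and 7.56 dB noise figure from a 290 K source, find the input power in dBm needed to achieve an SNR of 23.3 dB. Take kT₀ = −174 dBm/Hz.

Sensitivity = −174 + 10 log₁₀(B) + NF + SNR_min
= −174 + 52.76 + 7.56 + 23.3
= −90.38 dBm → −90.4 dBm

−90.4 dBm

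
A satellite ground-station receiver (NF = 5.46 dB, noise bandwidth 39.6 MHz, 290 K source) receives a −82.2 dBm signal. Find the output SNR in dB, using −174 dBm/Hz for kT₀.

10.4 dB

Noise floor: N = −174 + 10 log₁₀(B) + NF
10 log₁₀(3.96×10⁷) = 75.98 dB
N = −174 + 75.98 + 5.46 = −92.56 dBm
SNR = P_sig − N = −82.2 − (−92.56) = 10.36 dB → 10.4 dB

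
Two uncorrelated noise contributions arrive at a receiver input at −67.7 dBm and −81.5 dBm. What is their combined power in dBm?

Convert to linear, add, convert back:
P₁ = 1.70×10⁻¹⁰ W, P₂ = 7.08×10⁻¹² W
P_tot = 1.77×10⁻¹⁰ W → 10 log₁₀(P_tot / 10⁻³) = −67.5 dBm

−67.5 dBm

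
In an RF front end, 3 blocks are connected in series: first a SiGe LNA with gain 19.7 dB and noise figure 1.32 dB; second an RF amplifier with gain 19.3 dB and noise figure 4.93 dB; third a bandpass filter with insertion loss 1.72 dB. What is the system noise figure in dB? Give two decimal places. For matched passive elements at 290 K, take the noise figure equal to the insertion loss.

1.39 dB

Convert to linear (a loss of L dB is a gain of −L dB): F_i = 10^(NF_i/10), G_i = 10^(G_i,dB/10)
  Stage 1: F_1 = 10^(1.32/10) = 1.355, G_1 = 10^(19.7/10) = 93.33
  Stage 2: F_2 = 10^(4.93/10) = 3.112, G_2 = 10^(19.3/10) = 85.11
  Stage 3: F_3 = 10^(1.72/10) = 1.486, G_3 = 10^(−1.72/10) = 0.6730
Friis cascade:
  F = 1.355 + (3.112 − 1)/93.33 + (1.486 − 1)/7943 = 1.378
NF = 10 log₁₀(1.378) = 1.39 dB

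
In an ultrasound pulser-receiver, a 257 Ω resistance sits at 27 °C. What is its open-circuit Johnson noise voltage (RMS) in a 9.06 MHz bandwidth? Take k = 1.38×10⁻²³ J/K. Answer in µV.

6.21 µV

T = 27 °C + 273.15 = 300.15 K
V_n = √(4kTRB)
4kTRB = 4 × 1.38×10⁻²³ × 300.15 × 2.57×10² × 9.06×10⁶ = 3.86×10⁻¹¹ V²
V_n = √(3.86×10⁻¹¹) = 6.21×10⁻⁶ V = 6.21 µV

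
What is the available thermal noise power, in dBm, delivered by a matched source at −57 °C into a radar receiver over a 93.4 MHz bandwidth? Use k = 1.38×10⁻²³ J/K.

−95.6 dBm

T = −57 °C + 273.15 = 216.15 K
P_n = kTB = 1.38×10⁻²³ × 216.15 × 9.34×10⁷ = 2.79×10⁻¹³ W
In dBm: 10 log₁₀(2.79×10⁻¹³ / 10⁻³) = −95.6 dBm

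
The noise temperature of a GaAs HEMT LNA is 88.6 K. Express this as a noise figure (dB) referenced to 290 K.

F = 1 + T_e/T₀ = 1 + 88.6/290 = 1.30552
NF = 10 log₁₀(1.30552) = 1.16 dB

1.16 dB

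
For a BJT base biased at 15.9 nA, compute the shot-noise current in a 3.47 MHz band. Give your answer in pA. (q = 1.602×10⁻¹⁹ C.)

133 pA

I_n = √(2qI·B)
2qI·B = 2 × 1.602×10⁻¹⁹ × 1.59×10⁻⁸ × 3.47×10⁶ = 1.77×10⁻²⁰ A²
I_n = √(1.77×10⁻²⁰) = 1.33×10⁻¹⁰ A = 133 pA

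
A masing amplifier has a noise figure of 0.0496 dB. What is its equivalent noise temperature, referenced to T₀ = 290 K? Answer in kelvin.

F = 10^(0.0496/10) = 1.01149
T_e = (F − 1)·T₀ = (1.01149 − 1) × 290 = 3.33 K

3.33 K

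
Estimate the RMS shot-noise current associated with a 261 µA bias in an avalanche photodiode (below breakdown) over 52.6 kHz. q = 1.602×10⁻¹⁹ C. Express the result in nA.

2.10 nA

I_n = √(2qI·B)
2qI·B = 2 × 1.602×10⁻¹⁹ × 2.61×10⁻⁴ × 5.26×10⁴ = 4.40×10⁻¹⁸ A²
I_n = √(4.40×10⁻¹⁸) = 2.10×10⁻⁹ A = 2.10 nA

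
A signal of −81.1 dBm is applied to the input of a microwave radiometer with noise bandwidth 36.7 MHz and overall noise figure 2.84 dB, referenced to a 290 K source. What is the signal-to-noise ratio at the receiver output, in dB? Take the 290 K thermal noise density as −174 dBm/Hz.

14.4 dB

Noise floor: N = −174 + 10 log₁₀(B) + NF
10 log₁₀(3.67×10⁷) = 75.65 dB
N = −174 + 75.65 + 2.84 = −95.51 dBm
SNR = P_sig − N = −81.1 − (−95.51) = 14.41 dB → 14.4 dB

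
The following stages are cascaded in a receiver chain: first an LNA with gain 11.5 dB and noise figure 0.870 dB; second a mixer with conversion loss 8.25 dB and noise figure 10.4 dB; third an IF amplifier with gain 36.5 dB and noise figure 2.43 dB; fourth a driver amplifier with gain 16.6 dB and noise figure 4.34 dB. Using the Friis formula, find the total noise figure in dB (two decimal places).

3.58 dB

Convert to linear (a loss of L dB is a gain of −L dB): F_i = 10^(NF_i/10), G_i = 10^(G_i,dB/10)
  Stage 1: F_1 = 10^(0.870/10) = 1.222, G_1 = 10^(11.5/10) = 14.13
  Stage 2: F_2 = 10^(10.4/10) = 10.96, G_2 = 10^(−8.25/10) = 0.1496
  Stage 3: F_3 = 10^(2.43/10) = 1.750, G_3 = 10^(36.5/10) = 4467
  Stage 4: F_4 = 10^(4.34/10) = 2.716, G_4 = 10^(16.6/10) = 45.71
Friis cascade:
  F = 1.222 + (10.96 − 1)/14.13 + (1.750 − 1)/2.113 + (2.716 − 1)/9441 = 2.282
NF = 10 log₁₀(2.282) = 3.58 dB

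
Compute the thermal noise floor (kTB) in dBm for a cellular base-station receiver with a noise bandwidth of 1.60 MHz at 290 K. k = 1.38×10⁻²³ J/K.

−111.9 dBm

P_n = kTB = 1.38×10⁻²³ × 290 × 1.60×10⁶ = 6.40×10⁻¹⁵ W
In dBm: 10 log₁₀(6.40×10⁻¹⁵ / 10⁻³) = −111.9 dBm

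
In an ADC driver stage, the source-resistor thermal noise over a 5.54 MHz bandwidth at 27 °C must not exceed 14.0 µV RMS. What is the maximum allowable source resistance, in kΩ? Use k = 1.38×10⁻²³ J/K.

T = 27 °C + 273.15 = 300.15 K
Johnson–Nyquist: V_n = √(4kTRB) ⇒ R = V_n² / (4kTB)
4kTB = 4 × 1.38×10⁻²³ × 300.15 × 5.54×10⁶ = 9.18×10⁻¹⁴
R = (1.40×10⁻⁵)² / 9.18×10⁻¹⁴ = 2.14×10³ Ω = 2.14 kΩ

2.14 kΩ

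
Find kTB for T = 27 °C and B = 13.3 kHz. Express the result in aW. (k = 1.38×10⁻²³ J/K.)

T = 27 °C + 273.15 = 300.15 K
P_n = kTB = 1.38×10⁻²³ × 300.15 × 1.33×10⁴ = 5.51×10⁻¹⁷ W = 55.1 aW

55.1 aW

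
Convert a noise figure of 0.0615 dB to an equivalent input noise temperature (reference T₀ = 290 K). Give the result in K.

F = 10^(0.0615/10) = 1.01426
T_e = (F − 1)·T₀ = (1.01426 − 1) × 290 = 4.14 K

4.14 K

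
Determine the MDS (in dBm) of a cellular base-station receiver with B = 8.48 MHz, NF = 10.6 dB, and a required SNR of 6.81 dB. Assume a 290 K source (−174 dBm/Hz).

Sensitivity = −174 + 10 log₁₀(B) + NF + SNR_min
= −174 + 69.28 + 10.6 + 6.81
= −87.31 dBm → −87.3 dBm

−87.3 dBm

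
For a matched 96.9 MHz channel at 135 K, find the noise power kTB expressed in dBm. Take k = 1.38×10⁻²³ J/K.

−97.4 dBm

P_n = kTB = 1.38×10⁻²³ × 135 × 9.69×10⁷ = 1.81×10⁻¹³ W
In dBm: 10 log₁₀(1.81×10⁻¹³ / 10⁻³) = −97.4 dBm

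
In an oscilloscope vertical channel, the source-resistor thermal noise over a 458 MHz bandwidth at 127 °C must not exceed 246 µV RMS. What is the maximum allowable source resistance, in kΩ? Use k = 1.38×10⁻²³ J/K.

T = 127 °C + 273.15 = 400.15 K
Johnson–Nyquist: V_n = √(4kTRB) ⇒ R = V_n² / (4kTB)
4kTB = 4 × 1.38×10⁻²³ × 400.15 × 4.58×10⁸ = 1.01×10⁻¹¹
R = (2.46×10⁻⁴)² / 1.01×10⁻¹¹ = 5.98×10³ Ω = 5.98 kΩ

5.98 kΩ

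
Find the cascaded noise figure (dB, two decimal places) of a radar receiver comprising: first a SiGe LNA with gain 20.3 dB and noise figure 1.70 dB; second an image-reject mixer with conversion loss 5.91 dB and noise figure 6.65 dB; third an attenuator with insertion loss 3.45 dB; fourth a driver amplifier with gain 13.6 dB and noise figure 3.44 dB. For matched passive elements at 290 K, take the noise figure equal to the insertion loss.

Convert to linear (a loss of L dB is a gain of −L dB): F_i = 10^(NF_i/10), G_i = 10^(G_i,dB/10)
  Stage 1: F_1 = 10^(1.70/10) = 1.479, G_1 = 10^(20.3/10) = 107.2
  Stage 2: F_2 = 10^(6.65/10) = 4.624, G_2 = 10^(−5.91/10) = 0.2564
  Stage 3: F_3 = 10^(3.45/10) = 2.213, G_3 = 10^(−3.45/10) = 0.4519
  Stage 4: F_4 = 10^(3.44/10) = 2.208, G_4 = 10^(13.6/10) = 22.91
Friis cascade:
  F = 1.479 + (4.624 − 1)/107.2 + (2.213 − 1)/27.48 + (2.208 − 1)/12.42 = 1.654
NF = 10 log₁₀(1.654) = 2.19 dB

2.19 dB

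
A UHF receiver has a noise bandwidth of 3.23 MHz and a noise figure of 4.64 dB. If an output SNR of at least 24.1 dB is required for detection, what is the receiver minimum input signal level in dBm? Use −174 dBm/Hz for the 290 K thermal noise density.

Sensitivity = −174 + 10 log₁₀(B) + NF + SNR_min
= −174 + 65.09 + 4.64 + 24.1
= −80.17 dBm → −80.2 dBm

−80.2 dBm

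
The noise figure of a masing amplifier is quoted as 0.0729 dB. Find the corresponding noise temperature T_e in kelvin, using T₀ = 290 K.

4.91 K

F = 10^(0.0729/10) = 1.01693
T_e = (F − 1)·T₀ = (1.01693 − 1) × 290 = 4.91 K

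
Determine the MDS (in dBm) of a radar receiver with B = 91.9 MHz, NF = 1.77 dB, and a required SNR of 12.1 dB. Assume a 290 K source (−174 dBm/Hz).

Sensitivity = −174 + 10 log₁₀(B) + NF + SNR_min
= −174 + 79.63 + 1.77 + 12.1
= −80.50 dBm → −80.5 dBm

−80.5 dBm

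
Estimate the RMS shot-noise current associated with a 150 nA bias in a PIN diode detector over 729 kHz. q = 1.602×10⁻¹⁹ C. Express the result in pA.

187 pA

I_n = √(2qI·B)
2qI·B = 2 × 1.602×10⁻¹⁹ × 1.50×10⁻⁷ × 7.29×10⁵ = 3.50×10⁻²⁰ A²
I_n = √(3.50×10⁻²⁰) = 1.87×10⁻¹⁰ A = 187 pA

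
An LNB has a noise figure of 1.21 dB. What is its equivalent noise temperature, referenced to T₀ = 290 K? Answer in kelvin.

F = 10^(1.21/10) = 1.3213
T_e = (F − 1)·T₀ = (1.3213 − 1) × 290 = 93.2 K

93.2 K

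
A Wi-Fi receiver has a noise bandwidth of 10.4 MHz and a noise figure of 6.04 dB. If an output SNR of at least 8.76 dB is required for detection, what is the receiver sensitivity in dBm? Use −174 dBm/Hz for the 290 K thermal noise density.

Sensitivity = −174 + 10 log₁₀(B) + NF + SNR_min
= −174 + 70.17 + 6.04 + 8.76
= −89.03 dBm → −89.0 dBm

−89.0 dBm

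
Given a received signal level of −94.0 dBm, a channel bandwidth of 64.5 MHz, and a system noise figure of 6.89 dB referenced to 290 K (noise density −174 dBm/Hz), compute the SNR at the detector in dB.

−5.0 dB

Noise floor: N = −174 + 10 log₁₀(B) + NF
10 log₁₀(6.45×10⁷) = 78.1 dB
N = −174 + 78.1 + 6.89 = −89.01 dBm
SNR = P_sig − N = −94.0 − (−89.01) = −4.99 dB → −5.0 dB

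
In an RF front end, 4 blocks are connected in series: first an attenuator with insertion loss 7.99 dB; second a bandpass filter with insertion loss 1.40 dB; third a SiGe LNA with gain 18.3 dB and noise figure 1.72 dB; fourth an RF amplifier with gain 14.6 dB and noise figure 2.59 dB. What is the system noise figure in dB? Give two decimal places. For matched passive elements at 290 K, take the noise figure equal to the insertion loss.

Convert to linear (a loss of L dB is a gain of −L dB): F_i = 10^(NF_i/10), G_i = 10^(G_i,dB/10)
  Stage 1: F_1 = 10^(7.99/10) = 6.295, G_1 = 10^(−7.99/10) = 0.1589
  Stage 2: F_2 = 10^(1.40/10) = 1.380, G_2 = 10^(−1.40/10) = 0.7244
  Stage 3: F_3 = 10^(1.72/10) = 1.486, G_3 = 10^(18.3/10) = 67.61
  Stage 4: F_4 = 10^(2.59/10) = 1.816, G_4 = 10^(14.6/10) = 28.84
Friis cascade:
  F = 6.295 + (1.380 − 1)/0.1589 + (1.486 − 1)/0.1151 + (1.816 − 1)/7.780 = 13.02
NF = 10 log₁₀(13.02) = 11.15 dB

11.15 dB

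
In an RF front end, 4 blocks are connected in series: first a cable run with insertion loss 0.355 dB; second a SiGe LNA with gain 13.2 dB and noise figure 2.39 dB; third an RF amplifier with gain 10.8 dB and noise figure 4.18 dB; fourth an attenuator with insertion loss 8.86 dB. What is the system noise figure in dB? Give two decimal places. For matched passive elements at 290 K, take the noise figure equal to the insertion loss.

Convert to linear (a loss of L dB is a gain of −L dB): F_i = 10^(NF_i/10), G_i = 10^(G_i,dB/10)
  Stage 1: F_1 = 10^(0.355/10) = 1.085, G_1 = 10^(−0.355/10) = 0.9215
  Stage 2: F_2 = 10^(2.39/10) = 1.734, G_2 = 10^(13.2/10) = 20.89
  Stage 3: F_3 = 10^(4.18/10) = 2.618, G_3 = 10^(10.8/10) = 12.02
  Stage 4: F_4 = 10^(8.86/10) = 7.691, G_4 = 10^(−8.86/10) = 0.1300
Friis cascade:
  F = 1.085 + (1.734 − 1)/0.9215 + (2.618 − 1)/19.25 + (7.691 − 1)/231.5 = 1.994
NF = 10 log₁₀(1.994) = 3.00 dB

3.00 dB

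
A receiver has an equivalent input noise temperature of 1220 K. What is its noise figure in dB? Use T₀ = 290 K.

F = 1 + T_e/T₀ = 1 + 1220/290 = 5.2069
NF = 10 log₁₀(5.2069) = 7.17 dB

7.17 dB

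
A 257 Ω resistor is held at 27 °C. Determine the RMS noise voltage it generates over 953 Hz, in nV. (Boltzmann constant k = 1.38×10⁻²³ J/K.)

T = 27 °C + 273.15 = 300.15 K
V_n = √(4kTRB)
4kTRB = 4 × 1.38×10⁻²³ × 300.15 × 2.57×10² × 9.53×10² = 4.06×10⁻¹⁵ V²
V_n = √(4.06×10⁻¹⁵) = 6.37×10⁻⁸ V = 63.7 nV

63.7 nV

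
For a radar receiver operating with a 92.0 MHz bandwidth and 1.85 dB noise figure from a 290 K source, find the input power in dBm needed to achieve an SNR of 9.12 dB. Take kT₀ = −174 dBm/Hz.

−83.4 dBm

Sensitivity = −174 + 10 log₁₀(B) + NF + SNR_min
= −174 + 79.64 + 1.85 + 9.12
= −83.39 dBm → −83.4 dBm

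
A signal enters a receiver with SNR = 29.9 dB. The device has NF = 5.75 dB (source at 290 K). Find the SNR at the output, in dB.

By definition F = SNR_in/SNR_out, so in dB: SNR_out = SNR_in − NF
SNR_out = 29.9 − 5.75 = 24.15 dB

24.15 dB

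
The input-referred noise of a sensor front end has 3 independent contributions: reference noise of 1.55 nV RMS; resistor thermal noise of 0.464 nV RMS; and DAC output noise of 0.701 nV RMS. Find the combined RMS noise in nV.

Uncorrelated sources add in power (mean-square): V_tot = √(ΣV_i²)
V_tot = √[(1.55×10⁻⁹)² + (4.64×10⁻¹⁰)² + (7.01×10⁻¹⁰)²] = 1.76×10⁻⁹ V = 1.76 nV

1.76 nV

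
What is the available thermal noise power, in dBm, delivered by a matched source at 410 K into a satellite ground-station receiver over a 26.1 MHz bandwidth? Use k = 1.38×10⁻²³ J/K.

−98.3 dBm

P_n = kTB = 1.38×10⁻²³ × 410 × 2.61×10⁷ = 1.48×10⁻¹³ W
In dBm: 10 log₁₀(1.48×10⁻¹³ / 10⁻³) = −98.3 dBm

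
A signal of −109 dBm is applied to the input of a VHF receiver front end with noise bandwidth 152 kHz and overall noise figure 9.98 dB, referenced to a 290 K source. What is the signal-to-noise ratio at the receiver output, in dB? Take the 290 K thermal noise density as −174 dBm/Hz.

Noise floor: N = −174 + 10 log₁₀(B) + NF
10 log₁₀(1.52×10⁵) = 51.82 dB
N = −174 + 51.82 + 9.98 = −112.20 dBm
SNR = P_sig − N = −109 − (−112.20) = 3.20 dB → 3.2 dB

3.2 dB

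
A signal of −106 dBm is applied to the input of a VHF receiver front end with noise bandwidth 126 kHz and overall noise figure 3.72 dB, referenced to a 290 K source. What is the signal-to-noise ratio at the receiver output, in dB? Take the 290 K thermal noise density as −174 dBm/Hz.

Noise floor: N = −174 + 10 log₁₀(B) + NF
10 log₁₀(1.26×10⁵) = 51 dB
N = −174 + 51 + 3.72 = −119.28 dBm
SNR = P_sig − N = −106 − (−119.28) = 13.28 dB → 13.3 dB

13.3 dB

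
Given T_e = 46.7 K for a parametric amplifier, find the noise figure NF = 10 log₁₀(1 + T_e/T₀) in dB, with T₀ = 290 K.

0.648 dB

F = 1 + T_e/T₀ = 1 + 46.7/290 = 1.16103
NF = 10 log₁₀(1.16103) = 0.648 dB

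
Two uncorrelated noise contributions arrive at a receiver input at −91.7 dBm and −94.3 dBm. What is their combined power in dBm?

−89.8 dBm

Convert to linear, add, convert back:
P₁ = 6.76×10⁻¹³ W, P₂ = 3.72×10⁻¹³ W
P_tot = 1.05×10⁻¹² W → 10 log₁₀(P_tot / 10⁻³) = −89.8 dBm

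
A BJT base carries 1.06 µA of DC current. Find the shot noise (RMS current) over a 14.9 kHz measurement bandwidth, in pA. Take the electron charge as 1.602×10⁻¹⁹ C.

71.1 pA

I_n = √(2qI·B)
2qI·B = 2 × 1.602×10⁻¹⁹ × 1.06×10⁻⁶ × 1.49×10⁴ = 5.06×10⁻²¹ A²
I_n = √(5.06×10⁻²¹) = 7.11×10⁻¹¹ A = 71.1 pA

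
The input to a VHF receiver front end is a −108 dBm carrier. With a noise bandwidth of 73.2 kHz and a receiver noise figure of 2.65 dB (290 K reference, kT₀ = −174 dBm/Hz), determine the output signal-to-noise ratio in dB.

14.7 dB

Noise floor: N = −174 + 10 log₁₀(B) + NF
10 log₁₀(7.32×10⁴) = 48.65 dB
N = −174 + 48.65 + 2.65 = −122.70 dBm
SNR = P_sig − N = −108 − (−122.70) = 14.70 dB → 14.7 dB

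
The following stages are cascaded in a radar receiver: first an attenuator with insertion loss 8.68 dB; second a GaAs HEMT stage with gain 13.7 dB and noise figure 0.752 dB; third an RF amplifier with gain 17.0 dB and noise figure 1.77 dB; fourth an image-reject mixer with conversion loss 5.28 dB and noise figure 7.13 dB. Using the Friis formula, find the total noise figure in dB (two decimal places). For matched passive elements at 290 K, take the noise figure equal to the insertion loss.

9.52 dB

Convert to linear (a loss of L dB is a gain of −L dB): F_i = 10^(NF_i/10), G_i = 10^(G_i,dB/10)
  Stage 1: F_1 = 10^(8.68/10) = 7.379, G_1 = 10^(−8.68/10) = 0.1355
  Stage 2: F_2 = 10^(0.752/10) = 1.189, G_2 = 10^(13.7/10) = 23.44
  Stage 3: F_3 = 10^(1.77/10) = 1.503, G_3 = 10^(17.0/10) = 50.12
  Stage 4: F_4 = 10^(7.13/10) = 5.164, G_4 = 10^(−5.28/10) = 0.2965
Friis cascade:
  F = 7.379 + (1.189 − 1)/0.1355 + (1.503 − 1)/3.177 + (5.164 − 1)/159.2 = 8.959
NF = 10 log₁₀(8.959) = 9.52 dB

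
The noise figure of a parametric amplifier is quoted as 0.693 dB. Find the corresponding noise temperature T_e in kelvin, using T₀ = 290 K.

F = 10^(0.693/10) = 1.17301
T_e = (F − 1)·T₀ = (1.17301 − 1) × 290 = 50.2 K

50.2 K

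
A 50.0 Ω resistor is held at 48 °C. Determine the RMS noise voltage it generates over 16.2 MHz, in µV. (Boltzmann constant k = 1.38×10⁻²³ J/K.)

T = 48 °C + 273.15 = 321.15 K
V_n = √(4kTRB)
4kTRB = 4 × 1.38×10⁻²³ × 321.15 × 5.00×10¹ × 1.62×10⁷ = 1.44×10⁻¹¹ V²
V_n = √(1.44×10⁻¹¹) = 3.79×10⁻⁶ V = 3.79 µV

3.79 µV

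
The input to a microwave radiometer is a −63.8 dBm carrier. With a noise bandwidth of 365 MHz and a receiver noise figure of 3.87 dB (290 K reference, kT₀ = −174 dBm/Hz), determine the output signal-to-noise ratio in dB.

20.7 dB

Noise floor: N = −174 + 10 log₁₀(B) + NF
10 log₁₀(3.65×10⁸) = 85.62 dB
N = −174 + 85.62 + 3.87 = −84.51 dBm
SNR = P_sig − N = −63.8 − (−84.51) = 20.71 dB → 20.7 dB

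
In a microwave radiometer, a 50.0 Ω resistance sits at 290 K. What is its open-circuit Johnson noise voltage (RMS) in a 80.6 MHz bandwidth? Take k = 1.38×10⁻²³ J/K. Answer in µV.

V_n = √(4kTRB)
4kTRB = 4 × 1.38×10⁻²³ × 290 × 5.00×10¹ × 8.06×10⁷ = 6.45×10⁻¹¹ V²
V_n = √(6.45×10⁻¹¹) = 8.03×10⁻⁶ V = 8.03 µV

8.03 µV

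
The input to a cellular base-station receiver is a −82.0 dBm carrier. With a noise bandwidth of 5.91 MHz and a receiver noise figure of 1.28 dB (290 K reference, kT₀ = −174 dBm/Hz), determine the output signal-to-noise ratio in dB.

23.0 dB

Noise floor: N = −174 + 10 log₁₀(B) + NF
10 log₁₀(5.91×10⁶) = 67.72 dB
N = −174 + 67.72 + 1.28 = −105.00 dBm
SNR = P_sig − N = −82.0 − (−105.00) = 23.00 dB → 23.0 dB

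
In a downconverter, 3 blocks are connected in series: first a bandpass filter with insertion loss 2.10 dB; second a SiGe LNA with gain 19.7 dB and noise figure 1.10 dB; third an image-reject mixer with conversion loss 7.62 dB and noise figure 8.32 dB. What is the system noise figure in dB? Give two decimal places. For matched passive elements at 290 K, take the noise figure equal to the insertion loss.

Convert to linear (a loss of L dB is a gain of −L dB): F_i = 10^(NF_i/10), G_i = 10^(G_i,dB/10)
  Stage 1: F_1 = 10^(2.10/10) = 1.622, G_1 = 10^(−2.10/10) = 0.6166
  Stage 2: F_2 = 10^(1.10/10) = 1.288, G_2 = 10^(19.7/10) = 93.33
  Stage 3: F_3 = 10^(8.32/10) = 6.792, G_3 = 10^(−7.62/10) = 0.1730
Friis cascade:
  F = 1.622 + (1.288 − 1)/0.6166 + (6.792 − 1)/57.54 = 2.190
NF = 10 log₁₀(2.190) = 3.40 dB

3.40 dB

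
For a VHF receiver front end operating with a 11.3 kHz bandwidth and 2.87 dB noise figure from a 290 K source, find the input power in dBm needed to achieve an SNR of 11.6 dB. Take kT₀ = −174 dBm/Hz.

Sensitivity = −174 + 10 log₁₀(B) + NF + SNR_min
= −174 + 40.53 + 2.87 + 11.6
= −119.00 dBm → −119.0 dBm

−119.0 dBm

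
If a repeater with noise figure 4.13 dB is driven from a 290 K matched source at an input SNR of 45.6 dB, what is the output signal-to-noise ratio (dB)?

41.47 dB

By definition F = SNR_in/SNR_out, so in dB: SNR_out = SNR_in − NF
SNR_out = 45.6 − 4.13 = 41.47 dB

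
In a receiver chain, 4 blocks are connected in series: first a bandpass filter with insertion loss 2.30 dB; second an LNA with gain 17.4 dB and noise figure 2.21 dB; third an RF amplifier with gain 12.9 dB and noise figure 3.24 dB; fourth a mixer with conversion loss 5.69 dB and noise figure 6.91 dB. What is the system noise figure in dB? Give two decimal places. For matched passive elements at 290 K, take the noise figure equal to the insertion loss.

Convert to linear (a loss of L dB is a gain of −L dB): F_i = 10^(NF_i/10), G_i = 10^(G_i,dB/10)
  Stage 1: F_1 = 10^(2.30/10) = 1.698, G_1 = 10^(−2.30/10) = 0.5888
  Stage 2: F_2 = 10^(2.21/10) = 1.663, G_2 = 10^(17.4/10) = 54.95
  Stage 3: F_3 = 10^(3.24/10) = 2.109, G_3 = 10^(12.9/10) = 19.50
  Stage 4: F_4 = 10^(6.91/10) = 4.909, G_4 = 10^(−5.69/10) = 0.2698
Friis cascade:
  F = 1.698 + (1.663 − 1)/0.5888 + (2.109 − 1)/32.36 + (4.909 − 1)/631.0 = 2.865
NF = 10 log₁₀(2.865) = 4.57 dB

4.57 dB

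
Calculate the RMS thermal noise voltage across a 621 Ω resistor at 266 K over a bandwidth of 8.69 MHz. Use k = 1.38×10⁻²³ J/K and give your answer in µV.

V_n = √(4kTRB)
4kTRB = 4 × 1.38×10⁻²³ × 266 × 6.21×10² × 8.69×10⁶ = 7.92×10⁻¹¹ V²
V_n = √(7.92×10⁻¹¹) = 8.90×10⁻⁶ V = 8.90 µV

8.90 µV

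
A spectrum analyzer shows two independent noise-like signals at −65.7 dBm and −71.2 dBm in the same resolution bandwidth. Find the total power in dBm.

Convert to linear, add, convert back:
P₁ = 2.69×10⁻¹⁰ W, P₂ = 7.59×10⁻¹¹ W
P_tot = 3.45×10⁻¹⁰ W → 10 log₁₀(P_tot / 10⁻³) = −64.6 dBm

−64.6 dBm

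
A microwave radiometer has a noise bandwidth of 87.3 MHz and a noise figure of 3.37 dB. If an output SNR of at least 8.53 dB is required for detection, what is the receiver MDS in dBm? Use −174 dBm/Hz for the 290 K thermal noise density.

−82.7 dBm

Sensitivity = −174 + 10 log₁₀(B) + NF + SNR_min
= −174 + 79.41 + 3.37 + 8.53
= −82.69 dBm → −82.7 dBm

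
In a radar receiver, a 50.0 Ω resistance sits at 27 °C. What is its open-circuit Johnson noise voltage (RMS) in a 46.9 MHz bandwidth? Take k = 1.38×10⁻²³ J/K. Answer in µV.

6.23 µV

T = 27 °C + 273.15 = 300.15 K
V_n = √(4kTRB)
4kTRB = 4 × 1.38×10⁻²³ × 300.15 × 5.00×10¹ × 4.69×10⁷ = 3.89×10⁻¹¹ V²
V_n = √(3.89×10⁻¹¹) = 6.23×10⁻⁶ V = 6.23 µV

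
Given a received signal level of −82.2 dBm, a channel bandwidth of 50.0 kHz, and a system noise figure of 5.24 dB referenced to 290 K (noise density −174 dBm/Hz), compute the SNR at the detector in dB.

39.6 dB

Noise floor: N = −174 + 10 log₁₀(B) + NF
10 log₁₀(5.00×10⁴) = 46.99 dB
N = −174 + 46.99 + 5.24 = −121.77 dBm
SNR = P_sig − N = −82.2 − (−121.77) = 39.57 dB → 39.6 dB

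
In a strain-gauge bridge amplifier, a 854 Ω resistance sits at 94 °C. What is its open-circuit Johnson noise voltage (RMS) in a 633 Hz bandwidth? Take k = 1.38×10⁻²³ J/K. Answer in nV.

T = 94 °C + 273.15 = 367.15 K
V_n = √(4kTRB)
4kTRB = 4 × 1.38×10⁻²³ × 367.15 × 8.54×10² × 6.33×10² = 1.10×10⁻¹⁴ V²
V_n = √(1.10×10⁻¹⁴) = 1.05×10⁻⁷ V = 105 nV

105 nV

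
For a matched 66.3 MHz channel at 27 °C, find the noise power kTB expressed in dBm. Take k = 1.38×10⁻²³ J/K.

−95.6 dBm

T = 27 °C + 273.15 = 300.15 K
P_n = kTB = 1.38×10⁻²³ × 300.15 × 6.63×10⁷ = 2.75×10⁻¹³ W
In dBm: 10 log₁₀(2.75×10⁻¹³ / 10⁻³) = −95.6 dBm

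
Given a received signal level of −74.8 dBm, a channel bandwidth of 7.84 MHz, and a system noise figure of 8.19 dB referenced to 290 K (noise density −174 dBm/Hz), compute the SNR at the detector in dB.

22.1 dB

Noise floor: N = −174 + 10 log₁₀(B) + NF
10 log₁₀(7.84×10⁶) = 68.94 dB
N = −174 + 68.94 + 8.19 = −96.87 dBm
SNR = P_sig − N = −74.8 − (−96.87) = 22.07 dB → 22.1 dB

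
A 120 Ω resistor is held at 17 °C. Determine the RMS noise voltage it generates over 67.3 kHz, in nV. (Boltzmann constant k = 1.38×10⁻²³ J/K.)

360 nV

T = 17 °C + 273.15 = 290.15 K
V_n = √(4kTRB)
4kTRB = 4 × 1.38×10⁻²³ × 290.15 × 1.20×10² × 6.73×10⁴ = 1.29×10⁻¹³ V²
V_n = √(1.29×10⁻¹³) = 3.60×10⁻⁷ V = 360 nV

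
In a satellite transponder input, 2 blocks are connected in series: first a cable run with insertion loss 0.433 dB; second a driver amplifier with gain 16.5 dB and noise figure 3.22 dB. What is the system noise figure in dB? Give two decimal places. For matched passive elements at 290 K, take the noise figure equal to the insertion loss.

Convert to linear (a loss of L dB is a gain of −L dB): F_i = 10^(NF_i/10), G_i = 10^(G_i,dB/10)
  Stage 1: F_1 = 10^(0.433/10) = 1.105, G_1 = 10^(−0.433/10) = 0.9051
  Stage 2: F_2 = 10^(3.22/10) = 2.099, G_2 = 10^(16.5/10) = 44.67
Friis cascade:
  F = 1.105 + (2.099 − 1)/0.9051 = 2.319
NF = 10 log₁₀(2.319) = 3.65 dB

3.65 dB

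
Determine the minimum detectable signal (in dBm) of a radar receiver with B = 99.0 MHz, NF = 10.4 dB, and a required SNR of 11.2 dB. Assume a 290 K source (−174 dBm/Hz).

Sensitivity = −174 + 10 log₁₀(B) + NF + SNR_min
= −174 + 79.96 + 10.4 + 11.2
= −72.44 dBm → −72.4 dBm

−72.4 dBm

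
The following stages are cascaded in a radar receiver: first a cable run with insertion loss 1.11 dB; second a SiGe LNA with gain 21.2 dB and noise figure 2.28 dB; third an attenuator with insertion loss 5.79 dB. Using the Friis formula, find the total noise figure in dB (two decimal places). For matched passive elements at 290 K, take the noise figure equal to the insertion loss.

3.44 dB

Convert to linear (a loss of L dB is a gain of −L dB): F_i = 10^(NF_i/10), G_i = 10^(G_i,dB/10)
  Stage 1: F_1 = 10^(1.11/10) = 1.291, G_1 = 10^(−1.11/10) = 0.7745
  Stage 2: F_2 = 10^(2.28/10) = 1.690, G_2 = 10^(21.2/10) = 131.8
  Stage 3: F_3 = 10^(5.79/10) = 3.793, G_3 = 10^(−5.79/10) = 0.2636
Friis cascade:
  F = 1.291 + (1.690 − 1)/0.7745 + (3.793 − 1)/102.1 = 2.210
NF = 10 log₁₀(2.210) = 3.44 dB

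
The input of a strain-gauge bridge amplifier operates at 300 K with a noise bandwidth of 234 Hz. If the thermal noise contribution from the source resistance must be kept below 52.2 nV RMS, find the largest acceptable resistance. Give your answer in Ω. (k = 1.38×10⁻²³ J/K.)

703 Ω

Johnson–Nyquist: V_n = √(4kTRB) ⇒ R = V_n² / (4kTB)
4kTB = 4 × 1.38×10⁻²³ × 300 × 2.34×10² = 3.88×10⁻¹⁸
R = (5.22×10⁻⁸)² / 3.88×10⁻¹⁸ = 7.03×10² Ω = 703 Ω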